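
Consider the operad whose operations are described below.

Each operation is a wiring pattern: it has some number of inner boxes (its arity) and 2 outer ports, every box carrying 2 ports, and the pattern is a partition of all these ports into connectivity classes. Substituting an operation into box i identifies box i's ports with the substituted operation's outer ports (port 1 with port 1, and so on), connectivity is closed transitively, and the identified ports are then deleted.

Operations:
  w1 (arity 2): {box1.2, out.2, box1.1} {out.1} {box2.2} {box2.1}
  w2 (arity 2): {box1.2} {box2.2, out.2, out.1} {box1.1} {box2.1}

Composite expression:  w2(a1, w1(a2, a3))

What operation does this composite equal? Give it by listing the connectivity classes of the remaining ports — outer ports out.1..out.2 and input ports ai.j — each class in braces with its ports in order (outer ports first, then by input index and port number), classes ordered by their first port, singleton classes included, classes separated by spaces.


{out.1, out.2, a2.1, a2.2} {a1.1} {a1.2} {a3.1} {a3.2}


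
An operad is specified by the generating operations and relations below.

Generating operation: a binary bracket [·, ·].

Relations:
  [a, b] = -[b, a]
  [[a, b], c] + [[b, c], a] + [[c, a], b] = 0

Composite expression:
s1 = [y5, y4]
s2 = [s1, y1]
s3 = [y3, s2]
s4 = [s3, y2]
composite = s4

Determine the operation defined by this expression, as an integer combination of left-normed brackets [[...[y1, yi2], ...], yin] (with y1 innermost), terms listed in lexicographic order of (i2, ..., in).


In the tensor algebra, words opening y1 carry the y1-anchored form.
Composite bracket: [[y3, [[y5, y4], y1]], y2]
Applying ab - ba throughout gives 16 signed words (2^4 = 16).
Keep just the words that open with y1:
  the word y1y4y5y3y2 carries sign -1 and contributes -[[[[y1, y4], y5], y3], y2]
  the word y1y5y4y3y2 carries sign +1 and contributes +[[[[y1, y5], y4], y3], y2]

-[[[[y1, y4], y5], y3], y2] + [[[[y1, y5], y4], y3], y2]


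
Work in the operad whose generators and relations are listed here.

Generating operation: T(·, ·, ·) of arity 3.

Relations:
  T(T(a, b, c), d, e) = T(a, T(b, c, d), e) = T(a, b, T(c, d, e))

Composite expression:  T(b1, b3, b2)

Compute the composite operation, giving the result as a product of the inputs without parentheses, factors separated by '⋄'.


Every regrouping of T is equal, so read the b-inputs in written order.
T(b1, b3, b2) reduces to b1 ⋄ b3 ⋄ b2

b1 ⋄ b3 ⋄ b2


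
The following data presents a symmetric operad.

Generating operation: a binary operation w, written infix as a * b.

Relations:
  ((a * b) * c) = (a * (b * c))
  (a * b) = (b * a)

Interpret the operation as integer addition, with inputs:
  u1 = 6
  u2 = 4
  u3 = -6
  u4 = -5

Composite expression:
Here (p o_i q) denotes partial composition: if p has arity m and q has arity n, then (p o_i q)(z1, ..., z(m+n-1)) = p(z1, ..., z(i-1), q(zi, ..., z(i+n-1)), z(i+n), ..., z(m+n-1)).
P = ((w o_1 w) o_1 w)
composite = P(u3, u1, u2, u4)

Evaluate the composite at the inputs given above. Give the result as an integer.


-1


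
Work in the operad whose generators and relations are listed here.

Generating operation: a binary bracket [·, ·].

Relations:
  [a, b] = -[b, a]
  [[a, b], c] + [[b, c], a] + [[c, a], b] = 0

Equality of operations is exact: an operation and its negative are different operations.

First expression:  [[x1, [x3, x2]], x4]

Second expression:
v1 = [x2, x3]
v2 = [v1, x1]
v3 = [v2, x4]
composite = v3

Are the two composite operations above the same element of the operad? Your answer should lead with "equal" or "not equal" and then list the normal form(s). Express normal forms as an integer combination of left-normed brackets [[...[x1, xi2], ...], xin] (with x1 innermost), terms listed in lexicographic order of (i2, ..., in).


equal; both compose to -[[[x1, x2], x3], x4] + [[[x1, x3], x2], x4]

In normal form, the first expression is -[[[x1, x2], x3], x4] + [[[x1, x3], x2], x4]
In normal form, the second expression is -[[[x1, x2], x3], x4] + [[[x1, x3], x2], x4]
Same normal form: equal.


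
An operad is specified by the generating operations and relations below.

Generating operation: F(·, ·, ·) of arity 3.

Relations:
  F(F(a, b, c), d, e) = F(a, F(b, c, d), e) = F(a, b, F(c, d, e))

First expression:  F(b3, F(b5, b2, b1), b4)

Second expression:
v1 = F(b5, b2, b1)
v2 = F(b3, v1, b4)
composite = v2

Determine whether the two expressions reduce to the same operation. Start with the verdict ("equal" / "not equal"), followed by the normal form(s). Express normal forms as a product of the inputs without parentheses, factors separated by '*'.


equal — both sides give b3 * b5 * b2 * b1 * b4

The first expression, normalized: b3 * b5 * b2 * b1 * b4
The second expression, normalized: b3 * b5 * b2 * b1 * b4
The forms coincide; equal.


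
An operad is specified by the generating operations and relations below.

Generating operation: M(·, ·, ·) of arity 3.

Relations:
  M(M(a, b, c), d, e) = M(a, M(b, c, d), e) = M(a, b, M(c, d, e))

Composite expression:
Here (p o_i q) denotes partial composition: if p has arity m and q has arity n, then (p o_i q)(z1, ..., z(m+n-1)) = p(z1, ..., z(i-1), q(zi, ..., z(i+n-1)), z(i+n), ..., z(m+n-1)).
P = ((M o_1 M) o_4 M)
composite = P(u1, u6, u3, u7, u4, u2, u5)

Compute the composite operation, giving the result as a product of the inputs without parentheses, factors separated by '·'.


The M-tree's shape is irrelevant; the u-reading-order decides.
M(u1, u6, u3) collapses to u1 · u6 · u3
M(u7, u4, u2) collapses to u7 · u4 · u2
M(M(u1, u6, u3), M(u7, u4, u2), u5) collapses to u1 · u6 · u3 · u7 · u4 · u2 · u5

u1 · u6 · u3 · u7 · u4 · u2 · u5


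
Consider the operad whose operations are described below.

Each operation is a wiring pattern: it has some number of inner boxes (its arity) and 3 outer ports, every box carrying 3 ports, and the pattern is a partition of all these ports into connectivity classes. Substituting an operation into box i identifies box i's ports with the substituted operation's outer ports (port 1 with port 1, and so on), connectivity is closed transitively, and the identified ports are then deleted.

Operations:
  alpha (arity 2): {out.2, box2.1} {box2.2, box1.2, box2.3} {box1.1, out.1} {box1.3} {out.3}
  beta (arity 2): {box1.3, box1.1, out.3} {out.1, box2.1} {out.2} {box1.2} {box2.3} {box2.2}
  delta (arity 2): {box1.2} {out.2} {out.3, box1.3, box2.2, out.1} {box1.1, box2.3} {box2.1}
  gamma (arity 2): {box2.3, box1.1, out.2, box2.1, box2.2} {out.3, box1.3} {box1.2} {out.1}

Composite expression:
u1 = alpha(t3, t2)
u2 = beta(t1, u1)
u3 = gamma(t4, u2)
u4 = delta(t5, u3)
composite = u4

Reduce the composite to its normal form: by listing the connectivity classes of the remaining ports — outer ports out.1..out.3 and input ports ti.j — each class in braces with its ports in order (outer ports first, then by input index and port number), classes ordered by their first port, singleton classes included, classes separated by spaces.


{out.1, out.3, t1.1, t1.3, t3.1, t4.1, t5.3} {out.2} {t1.2} {t2.1} {t2.2, t2.3, t3.2} {t3.3} {t4.2} {t4.3, t5.1} {t5.2}

Connectivity passes through glued delta-boundaries; trace each wire chain.
alpha over (t3, t2) gives {out.1, t3.1} {out.2, t2.1} {out.3} {t2.2, t2.3, t3.2} {t3.3}, out.j being that stage's outer ports
beta over (t1, t3, t2) gives {out.1, t3.1} {out.2} {out.3, t1.1, t1.3} {t1.2} {t2.1} {t2.2, t2.3, t3.2} {t3.3}, out.j being that stage's outer ports
gamma over (t4, t1, t3, t2) gives {out.1} {out.2, t1.1, t1.3, t3.1, t4.1} {out.3, t4.3} {t1.2} {t2.1} {t2.2, t2.3, t3.2} {t3.3} {t4.2}, out.j being that stage's outer ports
delta over (t5, t4, t1, t3, t2) gives {out.1, out.3, t1.1, t1.3, t3.1, t4.1, t5.3} {out.2} {t1.2} {t2.1} {t2.2, t2.3, t3.2} {t3.3} {t4.2} {t4.3, t5.1} {t5.2}, out.j being that stage's outer ports


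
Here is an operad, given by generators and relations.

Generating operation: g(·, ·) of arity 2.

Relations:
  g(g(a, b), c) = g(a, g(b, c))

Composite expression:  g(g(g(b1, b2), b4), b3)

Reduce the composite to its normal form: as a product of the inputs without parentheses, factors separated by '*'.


b1 * b2 * b4 * b3

Key point: g is associative — brackets drop, the b-order remains.
g(b1, b2) spells out as b1 * b2
g(g(b1, b2), b4) spells out as b1 * b2 * b4
g(g(g(b1, b2), b4), b3) spells out as b1 * b2 * b4 * b3


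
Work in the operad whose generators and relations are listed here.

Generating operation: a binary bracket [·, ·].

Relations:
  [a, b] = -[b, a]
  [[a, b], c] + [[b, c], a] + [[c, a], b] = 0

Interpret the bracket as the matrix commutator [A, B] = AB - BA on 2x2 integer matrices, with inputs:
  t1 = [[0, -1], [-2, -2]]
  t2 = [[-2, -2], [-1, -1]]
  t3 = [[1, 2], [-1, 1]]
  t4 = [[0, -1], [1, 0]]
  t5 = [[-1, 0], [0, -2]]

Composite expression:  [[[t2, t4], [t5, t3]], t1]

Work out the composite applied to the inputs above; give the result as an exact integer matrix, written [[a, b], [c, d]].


[[30, 26], [8, -30]]

[t2, t4] = [[-3, 1], [1, 3]]
[t5, t3] = [[0, 2], [1, 0]]
[[t2, t4], [t5, t3]] = [[-1, -12], [6, 1]]
[[[t2, t4], [t5, t3]], t1] = [[30, 26], [8, -30]]


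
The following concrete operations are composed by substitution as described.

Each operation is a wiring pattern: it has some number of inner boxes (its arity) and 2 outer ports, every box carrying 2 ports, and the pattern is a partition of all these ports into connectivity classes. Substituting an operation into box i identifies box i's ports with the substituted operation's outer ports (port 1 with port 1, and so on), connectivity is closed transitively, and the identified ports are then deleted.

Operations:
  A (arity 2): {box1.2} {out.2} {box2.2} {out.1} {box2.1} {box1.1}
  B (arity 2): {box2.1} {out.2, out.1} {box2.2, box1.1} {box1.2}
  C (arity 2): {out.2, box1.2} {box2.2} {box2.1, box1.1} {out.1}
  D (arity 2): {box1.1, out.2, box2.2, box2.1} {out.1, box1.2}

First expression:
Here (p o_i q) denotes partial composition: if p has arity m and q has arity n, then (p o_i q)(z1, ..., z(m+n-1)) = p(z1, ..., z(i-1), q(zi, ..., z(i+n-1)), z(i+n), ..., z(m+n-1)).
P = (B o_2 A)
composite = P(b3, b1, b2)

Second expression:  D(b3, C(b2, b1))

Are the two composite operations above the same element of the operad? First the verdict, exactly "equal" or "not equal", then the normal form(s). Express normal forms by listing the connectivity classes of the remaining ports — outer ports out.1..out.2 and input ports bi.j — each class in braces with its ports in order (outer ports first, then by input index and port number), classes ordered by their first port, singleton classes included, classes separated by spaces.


not equal — first {out.1, out.2} {b1.1} {b1.2} {b2.1} {b2.2} {b3.1} {b3.2}, second {out.1, b3.2} {out.2, b2.2, b3.1} {b1.1, b2.1} {b1.2}

The first expression, normalized: {out.1, out.2} {b1.1} {b1.2} {b2.1} {b2.2} {b3.1} {b3.2}
The second expression, normalized: {out.1, b3.2} {out.2, b2.2, b3.1} {b1.1, b2.1} {b1.2}
They disagree, so not equal.


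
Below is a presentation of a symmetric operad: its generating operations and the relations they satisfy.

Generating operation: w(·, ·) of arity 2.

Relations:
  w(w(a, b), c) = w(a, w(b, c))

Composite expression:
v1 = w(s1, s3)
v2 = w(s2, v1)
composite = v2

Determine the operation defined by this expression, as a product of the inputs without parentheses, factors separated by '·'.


s2 · s1 · s3

The w-tree's shape is irrelevant; the s-reading-order decides.
w(s1, s3) reduces to s1 · s3
w(s2, w(s1, s3)) reduces to s2 · s1 · s3


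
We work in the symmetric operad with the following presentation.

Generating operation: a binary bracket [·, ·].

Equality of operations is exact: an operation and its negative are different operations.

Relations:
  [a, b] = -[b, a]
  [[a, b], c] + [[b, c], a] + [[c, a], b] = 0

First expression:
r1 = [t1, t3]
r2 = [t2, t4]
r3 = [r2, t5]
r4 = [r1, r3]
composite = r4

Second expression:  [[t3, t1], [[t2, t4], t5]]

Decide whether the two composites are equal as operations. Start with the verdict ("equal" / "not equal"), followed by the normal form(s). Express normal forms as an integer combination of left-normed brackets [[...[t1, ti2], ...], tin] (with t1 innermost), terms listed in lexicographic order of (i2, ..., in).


not equal; first: [[[[t1, t3], t2], t4], t5] - [[[[t1, t3], t4], t2], t5] - [[[[t1, t3], t5], t2], t4] + [[[[t1, t3], t5], t4], t2]; second: -[[[[t1, t3], t2], t4], t5] + [[[[t1, t3], t4], t2], t5] + [[[[t1, t3], t5], t2], t4] - [[[[t1, t3], t5], t4], t2]


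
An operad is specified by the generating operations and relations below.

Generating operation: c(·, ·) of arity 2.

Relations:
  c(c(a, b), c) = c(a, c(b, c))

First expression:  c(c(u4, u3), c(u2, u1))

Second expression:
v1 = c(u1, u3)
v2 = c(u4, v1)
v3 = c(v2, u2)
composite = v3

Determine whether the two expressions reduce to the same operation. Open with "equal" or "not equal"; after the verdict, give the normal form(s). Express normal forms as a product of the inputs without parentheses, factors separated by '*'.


not equal: they reduce to u4 * u3 * u2 * u1 and u4 * u1 * u3 * u2


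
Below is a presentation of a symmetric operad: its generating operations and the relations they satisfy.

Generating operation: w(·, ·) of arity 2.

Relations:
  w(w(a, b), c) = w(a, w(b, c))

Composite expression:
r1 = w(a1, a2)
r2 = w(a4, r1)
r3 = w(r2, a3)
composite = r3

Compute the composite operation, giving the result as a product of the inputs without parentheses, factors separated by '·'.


a4 · a1 · a2 · a3

All parenthesizations of w agree; list the a-inputs left to right.
w(a1, a2) spells out as a1 · a2
w(a4, w(a1, a2)) spells out as a4 · a1 · a2
w(w(a4, w(a1, a2)), a3) spells out as a4 · a1 · a2 · a3


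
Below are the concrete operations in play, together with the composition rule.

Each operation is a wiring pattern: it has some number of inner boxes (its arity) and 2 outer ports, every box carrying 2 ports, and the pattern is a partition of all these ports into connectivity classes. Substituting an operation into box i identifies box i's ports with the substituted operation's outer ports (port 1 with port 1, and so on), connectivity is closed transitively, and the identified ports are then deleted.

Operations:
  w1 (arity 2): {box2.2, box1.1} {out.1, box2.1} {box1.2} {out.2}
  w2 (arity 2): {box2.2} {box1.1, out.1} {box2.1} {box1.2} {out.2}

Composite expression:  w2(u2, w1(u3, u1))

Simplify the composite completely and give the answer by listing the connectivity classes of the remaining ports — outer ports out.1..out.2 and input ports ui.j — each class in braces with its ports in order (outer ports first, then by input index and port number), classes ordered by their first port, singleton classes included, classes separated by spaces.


{out.1, u2.1} {out.2} {u1.1} {u1.2, u3.1} {u2.2} {u3.2}

Treat the ports identified at w2 as solder joints: merge, then drop.
after w1, the pattern on (u3, u1) reads {out.1, u1.1} {out.2} {u1.2, u3.1} {u3.2} (out.j = its outer ports)
after w2, the pattern on (u2, u3, u1) reads {out.1, u2.1} {out.2} {u1.1} {u1.2, u3.1} {u2.2} {u3.2} (out.j = its outer ports)


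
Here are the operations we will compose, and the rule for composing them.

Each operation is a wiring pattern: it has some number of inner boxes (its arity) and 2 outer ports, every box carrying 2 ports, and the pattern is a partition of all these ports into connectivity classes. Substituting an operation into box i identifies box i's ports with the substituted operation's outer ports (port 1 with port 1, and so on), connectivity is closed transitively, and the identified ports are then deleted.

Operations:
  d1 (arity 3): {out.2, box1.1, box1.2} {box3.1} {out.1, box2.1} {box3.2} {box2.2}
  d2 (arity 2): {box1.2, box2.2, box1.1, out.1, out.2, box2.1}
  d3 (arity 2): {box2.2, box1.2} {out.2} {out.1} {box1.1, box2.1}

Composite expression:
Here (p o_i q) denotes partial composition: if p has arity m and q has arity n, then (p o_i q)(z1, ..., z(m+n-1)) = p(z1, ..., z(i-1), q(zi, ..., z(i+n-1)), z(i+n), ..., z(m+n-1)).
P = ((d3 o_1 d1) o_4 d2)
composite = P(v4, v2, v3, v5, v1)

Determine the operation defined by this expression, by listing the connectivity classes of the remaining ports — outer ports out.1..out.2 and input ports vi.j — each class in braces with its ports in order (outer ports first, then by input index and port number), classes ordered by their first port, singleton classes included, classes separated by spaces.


{out.1} {out.2} {v1.1, v1.2, v2.1, v4.1, v4.2, v5.1, v5.2} {v2.2} {v3.1} {v3.2}

Reachability decides: close wires over d3-identified ports.
d1 over (v4, v2, v3) gives {out.1, v2.1} {out.2, v4.1, v4.2} {v2.2} {v3.1} {v3.2}, out.j being that stage's outer ports
d2 over (v5, v1) gives {out.1, out.2, v1.1, v1.2, v5.1, v5.2}, out.j being that stage's outer ports
d3 over (v4, v2, v3, v5, v1) gives {out.1} {out.2} {v1.1, v1.2, v2.1, v4.1, v4.2, v5.1, v5.2} {v2.2} {v3.1} {v3.2}, out.j being that stage's outer ports


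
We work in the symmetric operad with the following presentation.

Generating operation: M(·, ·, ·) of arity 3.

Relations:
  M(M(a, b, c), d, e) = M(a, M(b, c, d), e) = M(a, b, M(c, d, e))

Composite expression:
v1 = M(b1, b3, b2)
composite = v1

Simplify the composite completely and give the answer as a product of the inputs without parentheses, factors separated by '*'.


b1 * b3 * b2


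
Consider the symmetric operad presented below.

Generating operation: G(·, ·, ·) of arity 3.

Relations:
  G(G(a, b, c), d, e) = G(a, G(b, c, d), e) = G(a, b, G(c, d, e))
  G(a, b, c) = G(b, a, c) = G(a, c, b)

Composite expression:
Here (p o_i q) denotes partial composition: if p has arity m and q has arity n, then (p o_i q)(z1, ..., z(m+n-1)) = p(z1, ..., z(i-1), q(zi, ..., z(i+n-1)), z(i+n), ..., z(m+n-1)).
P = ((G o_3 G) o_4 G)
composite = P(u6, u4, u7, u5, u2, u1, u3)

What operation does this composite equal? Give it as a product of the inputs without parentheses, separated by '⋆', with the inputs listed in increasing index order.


u1 ⋆ u2 ⋆ u3 ⋆ u4 ⋆ u5 ⋆ u6 ⋆ u7

Reordering under G is free, so list the u-inputs canonically.
G(u5, u2, u1) collapses to u5 ⋆ u2 ⋆ u1
G(u7, G(u5, u2, u1), u3) collapses to u7 ⋆ u5 ⋆ u2 ⋆ u1 ⋆ u3
G(u6, u4, G(u7, G(u5, u2, u1), u3)) collapses to u6 ⋆ u4 ⋆ u7 ⋆ u5 ⋆ u2 ⋆ u1 ⋆ u3
putting the inputs in ascending order: u1 ⋆ u2 ⋆ u3 ⋆ u4 ⋆ u5 ⋆ u6 ⋆ u7


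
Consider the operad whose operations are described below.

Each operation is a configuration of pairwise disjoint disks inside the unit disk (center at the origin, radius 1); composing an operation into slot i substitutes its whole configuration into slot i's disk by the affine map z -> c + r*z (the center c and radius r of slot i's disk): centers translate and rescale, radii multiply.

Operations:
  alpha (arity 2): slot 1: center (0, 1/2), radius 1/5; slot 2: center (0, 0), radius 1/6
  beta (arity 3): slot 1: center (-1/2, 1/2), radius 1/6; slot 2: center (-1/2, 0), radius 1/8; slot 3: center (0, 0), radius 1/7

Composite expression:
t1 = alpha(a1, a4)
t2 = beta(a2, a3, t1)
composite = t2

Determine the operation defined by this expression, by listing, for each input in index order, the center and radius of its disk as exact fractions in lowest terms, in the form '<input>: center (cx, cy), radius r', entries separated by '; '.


a1: center (0, 1/14), radius 1/35; a2: center (-1/2, 1/2), radius 1/6; a3: center (-1/2, 0), radius 1/8; a4: center (0, 0), radius 1/42

Below beta, radii multiply path by path; the a-disk centers shift.
a2: after 1 affine step, its disk has center (-1/2, 1/2), radius 1/6
a3: after 1 affine step, its disk has center (-1/2, 0), radius 1/8
a1: after 2 affine steps, its disk has center (0, 1/14), radius 1/35
a4: after 2 affine steps, its disk has center (0, 0), radius 1/42


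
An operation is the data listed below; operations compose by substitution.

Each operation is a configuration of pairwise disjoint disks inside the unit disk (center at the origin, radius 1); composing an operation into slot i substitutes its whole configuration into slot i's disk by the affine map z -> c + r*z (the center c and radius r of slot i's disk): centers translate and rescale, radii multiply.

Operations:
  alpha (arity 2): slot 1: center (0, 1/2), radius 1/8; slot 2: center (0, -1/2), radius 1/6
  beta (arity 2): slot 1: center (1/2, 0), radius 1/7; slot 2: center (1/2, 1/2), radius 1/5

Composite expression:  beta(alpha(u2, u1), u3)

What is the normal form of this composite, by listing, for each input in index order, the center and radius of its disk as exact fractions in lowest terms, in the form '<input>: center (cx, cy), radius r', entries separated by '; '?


u1: center (1/2, -1/14), radius 1/42; u2: center (1/2, 1/14), radius 1/56; u3: center (1/2, 1/2), radius 1/5

Below beta, radii multiply path by path; the u-disk centers shift.
tracing u2 down its 2-map path: center (1/2, 1/14), radius 1/56
tracing u1 down its 2-map path: center (1/2, -1/14), radius 1/42
tracing u3 down its 1-map path: center (1/2, 1/2), radius 1/5


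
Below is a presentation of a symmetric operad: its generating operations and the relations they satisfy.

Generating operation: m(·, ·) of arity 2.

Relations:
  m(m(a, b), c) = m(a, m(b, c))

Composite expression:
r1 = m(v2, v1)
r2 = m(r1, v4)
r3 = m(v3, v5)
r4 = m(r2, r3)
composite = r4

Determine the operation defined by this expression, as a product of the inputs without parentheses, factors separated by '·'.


The m-tree's shape is irrelevant; the v-reading-order decides.
m(v2, v1) spells out as v2 · v1
m(m(v2, v1), v4) spells out as v2 · v1 · v4
m(v3, v5) spells out as v3 · v5
m(m(m(v2, v1), v4), m(v3, v5)) spells out as v2 · v1 · v4 · v3 · v5

v2 · v1 · v4 · v3 · v5


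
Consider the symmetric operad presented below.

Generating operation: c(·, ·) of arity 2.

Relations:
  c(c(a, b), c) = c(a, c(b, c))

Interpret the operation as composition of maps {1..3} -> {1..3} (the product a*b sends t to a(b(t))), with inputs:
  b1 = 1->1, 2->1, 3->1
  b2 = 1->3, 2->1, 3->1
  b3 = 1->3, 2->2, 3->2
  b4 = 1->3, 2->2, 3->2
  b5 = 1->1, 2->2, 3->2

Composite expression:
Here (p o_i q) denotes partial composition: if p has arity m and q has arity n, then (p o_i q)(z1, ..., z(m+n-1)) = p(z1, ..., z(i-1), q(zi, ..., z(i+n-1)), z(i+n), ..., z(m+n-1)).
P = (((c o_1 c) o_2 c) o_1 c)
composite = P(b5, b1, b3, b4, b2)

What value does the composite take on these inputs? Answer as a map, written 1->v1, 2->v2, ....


c(b5, b1) = 1->1, 2->1, 3->1
c(b3, b4) = 1->2, 2->2, 3->2
c(c(b5, b1), c(b3, b4)) = 1->1, 2->1, 3->1
c(c(c(b5, b1), c(b3, b4)), b2) = 1->1, 2->1, 3->1

1->1, 2->1, 3->1


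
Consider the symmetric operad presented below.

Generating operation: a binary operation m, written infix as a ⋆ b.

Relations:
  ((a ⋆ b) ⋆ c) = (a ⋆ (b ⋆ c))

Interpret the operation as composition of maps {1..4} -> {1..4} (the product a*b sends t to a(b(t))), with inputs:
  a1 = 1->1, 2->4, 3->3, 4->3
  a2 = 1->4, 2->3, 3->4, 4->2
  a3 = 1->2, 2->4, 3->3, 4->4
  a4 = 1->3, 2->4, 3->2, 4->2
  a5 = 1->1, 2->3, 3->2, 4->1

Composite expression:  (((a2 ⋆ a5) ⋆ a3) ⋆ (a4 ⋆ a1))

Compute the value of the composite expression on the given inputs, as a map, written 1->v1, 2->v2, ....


1->3, 2->4, 3->4, 4->4

(a2 ⋆ a5) = 1->4, 2->4, 3->3, 4->4
((a2 ⋆ a5) ⋆ a3) = 1->4, 2->4, 3->3, 4->4
(a4 ⋆ a1) = 1->3, 2->2, 3->2, 4->2
(((a2 ⋆ a5) ⋆ a3) ⋆ (a4 ⋆ a1)) = 1->3, 2->4, 3->4, 4->4


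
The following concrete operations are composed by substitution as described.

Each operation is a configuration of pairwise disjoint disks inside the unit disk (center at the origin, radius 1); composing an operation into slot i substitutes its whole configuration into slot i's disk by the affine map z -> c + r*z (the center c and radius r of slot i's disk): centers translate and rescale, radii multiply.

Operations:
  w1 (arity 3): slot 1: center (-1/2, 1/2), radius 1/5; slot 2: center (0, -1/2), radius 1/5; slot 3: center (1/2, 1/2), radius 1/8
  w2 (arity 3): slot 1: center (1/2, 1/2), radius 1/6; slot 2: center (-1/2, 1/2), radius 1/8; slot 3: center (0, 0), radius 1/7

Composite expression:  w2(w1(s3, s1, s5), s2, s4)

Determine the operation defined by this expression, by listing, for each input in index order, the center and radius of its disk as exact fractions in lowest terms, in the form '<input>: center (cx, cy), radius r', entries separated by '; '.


Nesting under w2 composes maps z -> c + r*z down each s-path.
s3: after 2 affine steps, its disk has center (5/12, 7/12), radius 1/30
s1: after 2 affine steps, its disk has center (1/2, 5/12), radius 1/30
s5: after 2 affine steps, its disk has center (7/12, 7/12), radius 1/48
s2: after 1 affine step, its disk has center (-1/2, 1/2), radius 1/8
s4: after 1 affine step, its disk has center (0, 0), radius 1/7

s1: center (1/2, 5/12), radius 1/30; s2: center (-1/2, 1/2), radius 1/8; s3: center (5/12, 7/12), radius 1/30; s4: center (0, 0), radius 1/7; s5: center (7/12, 7/12), radius 1/48


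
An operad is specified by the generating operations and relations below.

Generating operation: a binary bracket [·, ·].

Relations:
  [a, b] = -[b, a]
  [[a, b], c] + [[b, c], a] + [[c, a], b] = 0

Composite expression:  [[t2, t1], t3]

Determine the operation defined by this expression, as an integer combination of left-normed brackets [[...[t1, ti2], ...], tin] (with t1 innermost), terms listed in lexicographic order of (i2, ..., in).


-[[t1, t2], t3]

Skip Jacobi rewriting: expand, keep t1-initial words, read off terms.
Composite bracket: [[t2, t1], t3]
Expanding via [a, b] = ab - ba: 4 signed words (2^2 = 4).
Only words starting with t1 matter:
  t1t2t3 appears with sign -1, giving the term -[[t1, t2], t3]


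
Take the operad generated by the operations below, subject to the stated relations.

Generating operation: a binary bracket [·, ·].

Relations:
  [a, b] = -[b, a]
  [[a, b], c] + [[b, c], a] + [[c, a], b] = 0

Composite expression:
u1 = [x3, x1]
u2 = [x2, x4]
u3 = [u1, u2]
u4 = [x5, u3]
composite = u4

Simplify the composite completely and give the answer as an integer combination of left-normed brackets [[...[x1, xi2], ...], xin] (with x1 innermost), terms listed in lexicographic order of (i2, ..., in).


[[[[x1, x3], x2], x4], x5] - [[[[x1, x3], x4], x2], x5]


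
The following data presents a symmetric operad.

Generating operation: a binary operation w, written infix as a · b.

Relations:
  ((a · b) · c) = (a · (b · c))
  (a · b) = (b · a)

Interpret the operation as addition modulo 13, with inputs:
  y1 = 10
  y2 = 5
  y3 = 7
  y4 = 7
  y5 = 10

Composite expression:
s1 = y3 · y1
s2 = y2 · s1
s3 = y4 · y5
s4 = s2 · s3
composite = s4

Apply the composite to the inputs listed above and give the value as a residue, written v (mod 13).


0 (mod 13)

(y3 · y1) = 4
(y2 · (y3 · y1)) = 9
(y4 · y5) = 4
((y2 · (y3 · y1)) · (y4 · y5)) = 0


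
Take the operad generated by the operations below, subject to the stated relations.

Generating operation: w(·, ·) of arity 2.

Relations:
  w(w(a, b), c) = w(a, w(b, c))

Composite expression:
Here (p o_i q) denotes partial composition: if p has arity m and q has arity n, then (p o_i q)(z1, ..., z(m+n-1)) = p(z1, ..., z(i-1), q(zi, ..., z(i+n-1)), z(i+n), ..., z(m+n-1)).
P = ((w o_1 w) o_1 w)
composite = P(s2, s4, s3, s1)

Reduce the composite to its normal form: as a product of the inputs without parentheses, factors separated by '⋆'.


s2 ⋆ s4 ⋆ s3 ⋆ s1

Under associativity of w, the answer is the s's in reading order.
w(s2, s4) collapses to s2 ⋆ s4
w(w(s2, s4), s3) collapses to s2 ⋆ s4 ⋆ s3
w(w(w(s2, s4), s3), s1) collapses to s2 ⋆ s4 ⋆ s3 ⋆ s1


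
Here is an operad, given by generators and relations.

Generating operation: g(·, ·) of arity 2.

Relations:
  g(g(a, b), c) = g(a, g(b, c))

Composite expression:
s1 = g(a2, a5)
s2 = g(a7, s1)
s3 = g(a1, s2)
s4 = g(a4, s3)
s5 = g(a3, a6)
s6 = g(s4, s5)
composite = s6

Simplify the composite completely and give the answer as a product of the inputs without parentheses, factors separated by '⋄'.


All parenthesizations of g agree; list the a-inputs left to right.
g(a2, a5) spells out as a2 ⋄ a5
g(a7, g(a2, a5)) spells out as a7 ⋄ a2 ⋄ a5
g(a1, g(a7, g(a2, a5))) spells out as a1 ⋄ a7 ⋄ a2 ⋄ a5
g(a4, g(a1, g(a7, g(a2, a5)))) spells out as a4 ⋄ a1 ⋄ a7 ⋄ a2 ⋄ a5
g(a3, a6) spells out as a3 ⋄ a6
g(g(a4, g(a1, g(a7, g(a2, a5)))), g(a3, a6)) spells out as a4 ⋄ a1 ⋄ a7 ⋄ a2 ⋄ a5 ⋄ a3 ⋄ a6

a4 ⋄ a1 ⋄ a7 ⋄ a2 ⋄ a5 ⋄ a3 ⋄ a6


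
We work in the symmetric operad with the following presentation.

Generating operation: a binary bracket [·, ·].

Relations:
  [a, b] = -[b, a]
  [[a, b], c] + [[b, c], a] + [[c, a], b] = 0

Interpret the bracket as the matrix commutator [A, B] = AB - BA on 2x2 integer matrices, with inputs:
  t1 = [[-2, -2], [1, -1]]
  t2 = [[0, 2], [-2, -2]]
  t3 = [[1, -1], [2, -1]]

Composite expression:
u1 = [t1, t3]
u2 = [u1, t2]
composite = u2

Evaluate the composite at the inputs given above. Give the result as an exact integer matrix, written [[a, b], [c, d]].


[[-18, -22], [-4, 18]]


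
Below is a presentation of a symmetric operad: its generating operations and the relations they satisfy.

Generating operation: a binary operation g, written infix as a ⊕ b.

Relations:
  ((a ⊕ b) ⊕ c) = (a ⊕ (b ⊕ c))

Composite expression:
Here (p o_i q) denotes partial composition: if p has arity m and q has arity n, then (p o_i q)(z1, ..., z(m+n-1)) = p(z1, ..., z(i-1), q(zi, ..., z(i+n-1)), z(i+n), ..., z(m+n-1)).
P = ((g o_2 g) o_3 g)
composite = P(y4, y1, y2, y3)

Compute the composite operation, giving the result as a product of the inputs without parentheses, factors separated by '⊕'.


y4 ⊕ y1 ⊕ y2 ⊕ y3

Under associativity of g, the answer is the y's in reading order.
(y2 ⊕ y3) spells out as y2 ⊕ y3
(y1 ⊕ (y2 ⊕ y3)) spells out as y1 ⊕ y2 ⊕ y3
(y4 ⊕ (y1 ⊕ (y2 ⊕ y3))) spells out as y4 ⊕ y1 ⊕ y2 ⊕ y3


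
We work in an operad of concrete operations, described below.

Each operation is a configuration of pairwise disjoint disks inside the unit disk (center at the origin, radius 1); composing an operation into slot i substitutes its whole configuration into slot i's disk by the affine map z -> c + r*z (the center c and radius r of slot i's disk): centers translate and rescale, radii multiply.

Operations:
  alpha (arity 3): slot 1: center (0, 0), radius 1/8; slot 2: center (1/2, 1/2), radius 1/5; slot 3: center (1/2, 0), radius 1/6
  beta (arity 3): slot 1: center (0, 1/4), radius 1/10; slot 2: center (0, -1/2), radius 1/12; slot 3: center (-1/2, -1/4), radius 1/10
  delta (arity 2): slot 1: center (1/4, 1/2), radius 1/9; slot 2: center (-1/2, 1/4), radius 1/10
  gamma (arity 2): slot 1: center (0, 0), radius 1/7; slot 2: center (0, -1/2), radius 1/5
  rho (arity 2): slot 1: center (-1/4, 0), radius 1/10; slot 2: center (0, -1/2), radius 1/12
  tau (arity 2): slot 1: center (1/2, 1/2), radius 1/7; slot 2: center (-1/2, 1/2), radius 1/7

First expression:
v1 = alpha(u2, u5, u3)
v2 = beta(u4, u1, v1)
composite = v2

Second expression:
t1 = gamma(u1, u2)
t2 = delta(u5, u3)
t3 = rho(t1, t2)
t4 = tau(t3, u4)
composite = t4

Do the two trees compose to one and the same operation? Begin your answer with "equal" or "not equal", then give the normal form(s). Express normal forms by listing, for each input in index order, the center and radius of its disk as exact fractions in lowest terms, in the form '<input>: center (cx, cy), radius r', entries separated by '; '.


not equal — first u1: center (0, -1/2), radius 1/12; u2: center (-1/2, -1/4), radius 1/80; u3: center (-9/20, -1/4), radius 1/60; u4: center (0, 1/4), radius 1/10; u5: center (-9/20, -1/5), radius 1/50, second u1: center (13/28, 1/2), radius 1/490; u2: center (13/28, 69/140), radius 1/350; u3: center (83/168, 145/336), radius 1/840; u4: center (-1/2, 1/2), radius 1/7; u5: center (169/336, 73/168), radius 1/756

The first expression, normalized: u1: center (0, -1/2), radius 1/12; u2: center (-1/2, -1/4), radius 1/80; u3: center (-9/20, -1/4), radius 1/60; u4: center (0, 1/4), radius 1/10; u5: center (-9/20, -1/5), radius 1/50
The second expression, normalized: u1: center (13/28, 1/2), radius 1/490; u2: center (13/28, 69/140), radius 1/350; u3: center (83/168, 145/336), radius 1/840; u4: center (-1/2, 1/2), radius 1/7; u5: center (169/336, 73/168), radius 1/756
Distinct normal forms: not equal.


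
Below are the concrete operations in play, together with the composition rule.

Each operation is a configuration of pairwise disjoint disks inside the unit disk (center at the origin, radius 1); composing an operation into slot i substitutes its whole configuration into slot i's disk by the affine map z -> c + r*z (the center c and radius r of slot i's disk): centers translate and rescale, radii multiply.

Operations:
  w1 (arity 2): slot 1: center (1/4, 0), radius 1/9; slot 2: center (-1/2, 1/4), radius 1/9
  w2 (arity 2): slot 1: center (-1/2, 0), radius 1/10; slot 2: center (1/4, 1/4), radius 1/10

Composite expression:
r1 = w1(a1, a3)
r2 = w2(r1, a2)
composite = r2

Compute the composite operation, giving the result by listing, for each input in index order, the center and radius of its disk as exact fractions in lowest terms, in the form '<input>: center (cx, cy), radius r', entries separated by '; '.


a1: center (-19/40, 0), radius 1/90; a2: center (1/4, 1/4), radius 1/10; a3: center (-11/20, 1/40), radius 1/90

Affine substitution under w2: radii multiply and a-centers shift.
input a1: applying the 2 nested substitutions gives center (-19/40, 0), radius 1/90
input a3: applying the 2 nested substitutions gives center (-11/20, 1/40), radius 1/90
input a2: applying the 1 nested substitution gives center (1/4, 1/4), radius 1/10


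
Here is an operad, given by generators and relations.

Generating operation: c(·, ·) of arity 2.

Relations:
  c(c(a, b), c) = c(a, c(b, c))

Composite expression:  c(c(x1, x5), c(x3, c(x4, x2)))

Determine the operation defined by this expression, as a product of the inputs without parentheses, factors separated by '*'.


Every regrouping of c is equal, so read the x-inputs in written order.
c(x1, x5) reduces to x1 * x5
c(x4, x2) reduces to x4 * x2
c(x3, c(x4, x2)) reduces to x3 * x4 * x2
c(c(x1, x5), c(x3, c(x4, x2))) reduces to x1 * x5 * x3 * x4 * x2

x1 * x5 * x3 * x4 * x2


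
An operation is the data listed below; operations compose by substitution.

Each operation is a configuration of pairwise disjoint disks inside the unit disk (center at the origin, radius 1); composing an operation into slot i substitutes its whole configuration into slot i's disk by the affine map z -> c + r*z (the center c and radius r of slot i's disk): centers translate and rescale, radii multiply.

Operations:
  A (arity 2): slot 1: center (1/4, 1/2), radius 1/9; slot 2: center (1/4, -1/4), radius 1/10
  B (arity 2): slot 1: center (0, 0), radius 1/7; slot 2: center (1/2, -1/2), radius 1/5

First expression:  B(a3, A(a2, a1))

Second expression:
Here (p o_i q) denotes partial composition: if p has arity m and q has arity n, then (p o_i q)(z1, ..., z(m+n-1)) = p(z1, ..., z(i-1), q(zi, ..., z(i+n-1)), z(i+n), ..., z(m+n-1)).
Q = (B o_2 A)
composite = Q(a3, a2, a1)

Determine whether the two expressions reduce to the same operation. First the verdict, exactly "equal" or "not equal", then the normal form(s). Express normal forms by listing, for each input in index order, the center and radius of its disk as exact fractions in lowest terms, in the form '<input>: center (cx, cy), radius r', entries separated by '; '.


In normal form, the first expression is a1: center (11/20, -11/20), radius 1/50; a2: center (11/20, -2/5), radius 1/45; a3: center (0, 0), radius 1/7
In normal form, the second expression is a1: center (11/20, -11/20), radius 1/50; a2: center (11/20, -2/5), radius 1/45; a3: center (0, 0), radius 1/7
Both agree, so they are equal.

equal; both compose to a1: center (11/20, -11/20), radius 1/50; a2: center (11/20, -2/5), radius 1/45; a3: center (0, 0), radius 1/7


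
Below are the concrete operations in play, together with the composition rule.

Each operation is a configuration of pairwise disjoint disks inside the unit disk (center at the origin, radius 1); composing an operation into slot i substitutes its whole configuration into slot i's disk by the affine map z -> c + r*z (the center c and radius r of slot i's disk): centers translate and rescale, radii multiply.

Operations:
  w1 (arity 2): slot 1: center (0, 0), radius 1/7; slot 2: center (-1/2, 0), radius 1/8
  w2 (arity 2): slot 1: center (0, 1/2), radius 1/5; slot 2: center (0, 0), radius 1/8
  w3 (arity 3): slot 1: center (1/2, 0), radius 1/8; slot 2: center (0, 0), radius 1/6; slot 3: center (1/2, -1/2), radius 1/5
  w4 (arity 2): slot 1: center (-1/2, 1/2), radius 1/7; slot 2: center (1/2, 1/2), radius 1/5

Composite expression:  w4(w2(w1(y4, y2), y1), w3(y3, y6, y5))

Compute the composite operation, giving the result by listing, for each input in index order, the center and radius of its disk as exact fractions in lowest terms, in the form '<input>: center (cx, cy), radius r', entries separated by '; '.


Each y-disk chains the slot maps above it in w4; radii multiply.
input y4: composing its 3 substitution steps yields center (-1/2, 4/7), radius 1/245
input y2: composing its 3 substitution steps yields center (-18/35, 4/7), radius 1/280
input y1: composing its 2 substitution steps yields center (-1/2, 1/2), radius 1/56
input y3: composing its 2 substitution steps yields center (3/5, 1/2), radius 1/40
input y6: composing its 2 substitution steps yields center (1/2, 1/2), radius 1/30
input y5: composing its 2 substitution steps yields center (3/5, 2/5), radius 1/25

y1: center (-1/2, 1/2), radius 1/56; y2: center (-18/35, 4/7), radius 1/280; y3: center (3/5, 1/2), radius 1/40; y4: center (-1/2, 4/7), radius 1/245; y5: center (3/5, 2/5), radius 1/25; y6: center (1/2, 1/2), radius 1/30


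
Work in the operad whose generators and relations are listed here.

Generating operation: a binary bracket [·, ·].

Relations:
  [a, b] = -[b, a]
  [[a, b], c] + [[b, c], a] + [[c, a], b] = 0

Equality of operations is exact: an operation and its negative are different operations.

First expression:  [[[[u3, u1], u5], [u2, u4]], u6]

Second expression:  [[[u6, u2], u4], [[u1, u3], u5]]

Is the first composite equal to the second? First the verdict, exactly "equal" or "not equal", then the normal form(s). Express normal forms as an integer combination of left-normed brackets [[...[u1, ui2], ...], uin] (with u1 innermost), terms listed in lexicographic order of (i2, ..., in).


not equal; first: -[[[[[u1, u3], u5], u2], u4], u6] + [[[[[u1, u3], u5], u4], u2], u6]; second: [[[[[u1, u3], u5], u2], u6], u4] - [[[[[u1, u3], u5], u4], u2], u6] + [[[[[u1, u3], u5], u4], u6], u2] - [[[[[u1, u3], u5], u6], u2], u4]

Normal form of the first expression: -[[[[[u1, u3], u5], u2], u4], u6] + [[[[[u1, u3], u5], u4], u2], u6]
Normal form of the second expression: [[[[[u1, u3], u5], u2], u6], u4] - [[[[[u1, u3], u5], u4], u2], u6] + [[[[[u1, u3], u5], u4], u6], u2] - [[[[[u1, u3], u5], u6], u2], u4]
No match — not equal.


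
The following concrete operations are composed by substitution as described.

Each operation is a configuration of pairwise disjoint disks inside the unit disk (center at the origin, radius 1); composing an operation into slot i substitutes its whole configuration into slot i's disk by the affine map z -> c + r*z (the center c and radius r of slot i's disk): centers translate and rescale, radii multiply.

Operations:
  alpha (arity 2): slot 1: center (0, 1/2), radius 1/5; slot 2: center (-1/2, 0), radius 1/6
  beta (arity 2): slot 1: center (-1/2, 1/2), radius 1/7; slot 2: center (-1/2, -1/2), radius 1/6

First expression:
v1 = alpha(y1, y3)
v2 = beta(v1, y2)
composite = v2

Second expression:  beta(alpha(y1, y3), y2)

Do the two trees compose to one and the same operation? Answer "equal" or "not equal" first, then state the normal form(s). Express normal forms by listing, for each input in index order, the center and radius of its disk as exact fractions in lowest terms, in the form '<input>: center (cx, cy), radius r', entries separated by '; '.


equal; the common form is y1: center (-1/2, 4/7), radius 1/35; y2: center (-1/2, -1/2), radius 1/6; y3: center (-4/7, 1/2), radius 1/42
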